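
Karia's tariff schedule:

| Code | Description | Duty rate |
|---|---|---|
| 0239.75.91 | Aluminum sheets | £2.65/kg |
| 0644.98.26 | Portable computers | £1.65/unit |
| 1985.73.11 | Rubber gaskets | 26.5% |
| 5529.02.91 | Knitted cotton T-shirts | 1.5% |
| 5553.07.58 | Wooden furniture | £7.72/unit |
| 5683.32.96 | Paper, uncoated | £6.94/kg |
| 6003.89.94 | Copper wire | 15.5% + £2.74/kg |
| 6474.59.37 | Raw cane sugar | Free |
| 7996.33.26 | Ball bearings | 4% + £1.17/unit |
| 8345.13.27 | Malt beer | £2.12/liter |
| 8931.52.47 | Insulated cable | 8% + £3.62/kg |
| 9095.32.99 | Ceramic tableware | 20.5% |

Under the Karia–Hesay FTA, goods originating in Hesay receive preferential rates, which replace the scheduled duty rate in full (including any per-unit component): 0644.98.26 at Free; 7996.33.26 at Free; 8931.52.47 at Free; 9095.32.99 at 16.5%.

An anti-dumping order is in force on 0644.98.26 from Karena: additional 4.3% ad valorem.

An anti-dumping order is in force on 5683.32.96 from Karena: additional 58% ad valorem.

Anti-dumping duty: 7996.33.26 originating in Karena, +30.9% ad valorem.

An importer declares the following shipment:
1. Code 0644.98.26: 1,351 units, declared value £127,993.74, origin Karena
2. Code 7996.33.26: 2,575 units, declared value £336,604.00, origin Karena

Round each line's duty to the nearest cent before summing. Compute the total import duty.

£128,220.43

Line 1 (0644.98.26, Karena, 1,351 units, £127,993.74):
Base rate for 0644.98.26 is £1.65/unit.
0644.98.26 has an FTA preferential rate, but origin Karena is not Hesay; base rate stands.
Additional duty on 0644.98.26 from Karena: +4.3% ad valorem. Applied ad valorem rate = 4.3%.
Duty = £127,993.74 × 4.3% + 1,351 × £1.65 = £7,732.88.
Line 2 (7996.33.26, Karena, 2,575 units, £336,604.00):
Base rate for 7996.33.26 is 4% + £1.17/unit.
7996.33.26 has an FTA preferential rate, but origin Karena is not Hesay; base rate stands.
Additional duty on 7996.33.26 from Karena: +30.9%. Applied ad valorem rate: 4% + 30.9% = 34.9%.
Duty = £336,604.00 × 34.9% + 2,575 × £1.17 = £120,487.55.
Total = £7,732.88 + £120,487.55 = £128,220.43.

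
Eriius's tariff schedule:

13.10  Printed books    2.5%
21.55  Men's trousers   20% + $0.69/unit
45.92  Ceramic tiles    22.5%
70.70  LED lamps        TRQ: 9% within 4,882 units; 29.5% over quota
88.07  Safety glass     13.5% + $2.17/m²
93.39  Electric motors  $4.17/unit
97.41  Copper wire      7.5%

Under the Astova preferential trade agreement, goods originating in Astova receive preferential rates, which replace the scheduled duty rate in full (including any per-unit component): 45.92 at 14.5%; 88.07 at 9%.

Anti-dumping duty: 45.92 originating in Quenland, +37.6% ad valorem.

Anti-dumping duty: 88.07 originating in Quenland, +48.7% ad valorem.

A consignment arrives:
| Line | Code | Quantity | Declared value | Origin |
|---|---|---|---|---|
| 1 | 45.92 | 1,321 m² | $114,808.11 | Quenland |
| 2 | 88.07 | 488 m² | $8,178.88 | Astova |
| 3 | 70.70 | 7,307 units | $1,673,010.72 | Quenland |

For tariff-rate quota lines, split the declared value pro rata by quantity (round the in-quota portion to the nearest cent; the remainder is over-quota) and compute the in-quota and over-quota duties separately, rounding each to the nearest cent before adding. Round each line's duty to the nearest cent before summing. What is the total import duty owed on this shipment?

$334,128.47

Line 1 (45.92, Quenland, 1,321 m², $114,808.11):
Base rate for 45.92 is 22.5%.
45.92 has an FTA preferential rate, but origin Quenland is not Astova; base rate stands.
Additional duty on 45.92 from Quenland: +37.6%. Applied ad valorem rate: 22.5% + 37.6% = 60.1%.
Duty = $114,808.11 × 60.1% = $68,999.67.
Line 2 (88.07, Astova, 488 m², $8,178.88):
Base rate for 88.07 is 13.5% + $2.17/m².
Origin Astova qualifies under the Eriius–Astova agreement and 88.07 is covered: preferential rate 9% applies instead.
The additional-duty order on 88.07 targets Quenland, not Astova; it does not apply.
Duty = $8,178.88 × 9% = $736.10.
Line 3 (70.70, Quenland, 7,307 units, $1,673,010.72):
Code 70.70 is under a tariff-rate quota (threshold 4,882 units). In-quota: 4,882 units at 9%; over-quota: 2,425 units at 29.5%.
Pro-rata value split: in-quota = $1,673,010.72 × 4,882/7,307 = $1,117,782.72; over-quota = $1,673,010.72 − $1,117,782.72 = $555,228.00.
In-quota duty = $1,117,782.72 × 9% = $100,600.44. Over-quota duty = $555,228.00 × 29.5% = $163,792.26.
Line duty = $100,600.44 + $163,792.26 = $264,392.70.
Total = $68,999.67 + $736.10 + $264,392.70 = $334,128.47.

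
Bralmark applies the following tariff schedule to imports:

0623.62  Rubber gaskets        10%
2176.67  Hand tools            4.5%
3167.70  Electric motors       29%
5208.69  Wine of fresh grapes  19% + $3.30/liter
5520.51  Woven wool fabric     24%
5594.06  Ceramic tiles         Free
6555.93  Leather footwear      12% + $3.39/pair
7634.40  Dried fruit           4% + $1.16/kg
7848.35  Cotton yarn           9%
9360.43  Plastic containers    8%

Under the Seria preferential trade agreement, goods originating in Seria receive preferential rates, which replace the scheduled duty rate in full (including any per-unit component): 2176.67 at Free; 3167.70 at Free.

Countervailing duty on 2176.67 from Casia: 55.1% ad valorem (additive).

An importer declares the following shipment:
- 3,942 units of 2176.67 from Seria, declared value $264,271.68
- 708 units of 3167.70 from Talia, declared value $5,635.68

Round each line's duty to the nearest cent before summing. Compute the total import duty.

Line 1 (2176.67, Seria, 3,942 units, $264,271.68):
Base rate for 2176.67 is 4.5%.
Origin Seria qualifies under the Bralmark–Seria agreement and 2176.67 is covered: preferential rate Free applies instead.
The additional-duty order on 2176.67 targets Casia, not Seria; it does not apply.
Duty = $264,271.68 × 0% = $0.00.
Line 2 (3167.70, Talia, 708 units, $5,635.68):
Base rate for 3167.70 is 29%.
3167.70 has an FTA preferential rate, but origin Talia is not Seria; base rate stands.
Duty = $5,635.68 × 29% = $1,634.35.
Total = $0.00 + $1,634.35 = $1,634.35.

$1,634.35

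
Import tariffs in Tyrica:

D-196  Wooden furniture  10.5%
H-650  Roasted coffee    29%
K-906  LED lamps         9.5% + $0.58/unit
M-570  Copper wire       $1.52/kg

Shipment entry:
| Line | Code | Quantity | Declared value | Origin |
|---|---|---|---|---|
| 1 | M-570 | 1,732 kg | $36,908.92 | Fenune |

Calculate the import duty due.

Line 1 (M-570, Fenune, 1,732 kg, $36,908.92):
Base rate for M-570 is $1.52/kg.
Duty = 1,732 × $1.52 = $2,632.64.

$2,632.64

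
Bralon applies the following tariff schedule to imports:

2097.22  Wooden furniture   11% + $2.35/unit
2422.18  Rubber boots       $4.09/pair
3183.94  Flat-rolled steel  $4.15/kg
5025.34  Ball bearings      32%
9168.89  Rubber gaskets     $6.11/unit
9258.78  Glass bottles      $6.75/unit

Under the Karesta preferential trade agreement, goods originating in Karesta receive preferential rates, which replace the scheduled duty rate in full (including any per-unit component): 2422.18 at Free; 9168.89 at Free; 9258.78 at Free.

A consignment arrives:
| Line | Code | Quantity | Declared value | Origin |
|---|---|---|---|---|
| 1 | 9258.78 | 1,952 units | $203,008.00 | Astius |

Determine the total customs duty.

$13,176.00

Line 1 (9258.78, Astius, 1,952 units, $203,008.00):
Base rate for 9258.78 is $6.75/unit.
9258.78 has an FTA preferential rate, but origin Astius is not Karesta; base rate stands.
Duty = 1,952 × $6.75 = $13,176.00.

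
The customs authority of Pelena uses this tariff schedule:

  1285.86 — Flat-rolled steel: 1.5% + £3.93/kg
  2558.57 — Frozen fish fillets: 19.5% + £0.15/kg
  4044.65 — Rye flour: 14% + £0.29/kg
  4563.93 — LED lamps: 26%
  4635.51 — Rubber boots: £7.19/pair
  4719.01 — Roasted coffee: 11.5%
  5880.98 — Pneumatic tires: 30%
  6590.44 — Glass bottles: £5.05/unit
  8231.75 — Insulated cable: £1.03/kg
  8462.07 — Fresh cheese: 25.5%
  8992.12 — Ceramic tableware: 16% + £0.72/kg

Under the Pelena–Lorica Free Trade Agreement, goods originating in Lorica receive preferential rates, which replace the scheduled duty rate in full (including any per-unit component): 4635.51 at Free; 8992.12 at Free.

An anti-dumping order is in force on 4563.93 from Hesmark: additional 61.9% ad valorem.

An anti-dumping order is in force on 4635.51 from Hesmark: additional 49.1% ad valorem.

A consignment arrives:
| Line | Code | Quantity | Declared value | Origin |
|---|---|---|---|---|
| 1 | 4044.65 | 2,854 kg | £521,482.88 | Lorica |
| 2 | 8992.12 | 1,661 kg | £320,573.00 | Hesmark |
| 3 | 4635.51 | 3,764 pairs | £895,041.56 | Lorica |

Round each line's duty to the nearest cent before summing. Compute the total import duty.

Line 1 (4044.65, Lorica, 2,854 kg, £521,482.88):
Base rate for 4044.65 is 14% + £0.29/kg.
Origin Lorica is the FTA partner but 4044.65 is not on the preference list; base rate stands.
Duty = £521,482.88 × 14% + 2,854 × £0.29 = £73,835.26.
Line 2 (8992.12, Hesmark, 1,661 kg, £320,573.00):
Base rate for 8992.12 is 16% + £0.72/kg.
8992.12 has an FTA preferential rate, but origin Hesmark is not Lorica; base rate stands.
Duty = £320,573.00 × 16% + 1,661 × £0.72 = £52,487.60.
Line 3 (4635.51, Lorica, 3,764 pairs, £895,041.56):
Base rate for 4635.51 is £7.19/pair.
Origin Lorica qualifies under the Pelena–Lorica agreement and 4635.51 is covered: preferential rate Free applies instead.
The additional-duty order on 4635.51 targets Hesmark, not Lorica; it does not apply.
Duty = £895,041.56 × 0% = £0.00.
Total = £73,835.26 + £52,487.60 + £0.00 = £126,322.86.

£126,322.86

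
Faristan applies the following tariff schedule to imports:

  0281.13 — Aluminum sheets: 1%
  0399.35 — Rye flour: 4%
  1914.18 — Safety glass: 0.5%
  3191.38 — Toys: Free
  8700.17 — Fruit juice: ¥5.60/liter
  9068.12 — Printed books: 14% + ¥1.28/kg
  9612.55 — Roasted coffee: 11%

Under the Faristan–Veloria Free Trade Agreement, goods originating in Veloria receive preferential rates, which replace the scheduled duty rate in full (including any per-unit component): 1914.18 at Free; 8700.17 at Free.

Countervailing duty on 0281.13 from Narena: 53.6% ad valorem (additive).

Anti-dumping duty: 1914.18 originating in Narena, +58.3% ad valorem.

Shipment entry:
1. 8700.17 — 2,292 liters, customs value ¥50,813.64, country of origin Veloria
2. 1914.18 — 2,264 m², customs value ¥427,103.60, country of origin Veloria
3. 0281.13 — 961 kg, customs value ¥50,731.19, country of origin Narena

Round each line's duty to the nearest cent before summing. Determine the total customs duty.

Line 1 (8700.17, Veloria, 2,292 liters, ¥50,813.64):
Base rate for 8700.17 is ¥5.60/liter.
Origin Veloria qualifies under the Faristan–Veloria agreement and 8700.17 is covered: preferential rate Free applies instead.
Duty = ¥50,813.64 × 0% = ¥0.00.
Line 2 (1914.18, Veloria, 2,264 m², ¥427,103.60):
Base rate for 1914.18 is 0.5%.
Origin Veloria qualifies under the Faristan–Veloria agreement and 1914.18 is covered: preferential rate Free applies instead.
The additional-duty order on 1914.18 targets Narena, not Veloria; it does not apply.
Duty = ¥427,103.60 × 0% = ¥0.00.
Line 3 (0281.13, Narena, 961 kg, ¥50,731.19):
Base rate for 0281.13 is 1%.
Additional duty on 0281.13 from Narena: +53.6%. Applied ad valorem rate: 1% + 53.6% = 54.6%.
Duty = ¥50,731.19 × 54.6% = ¥27,699.23.
Total = ¥0.00 + ¥0.00 + ¥27,699.23 = ¥27,699.23.

¥27,699.23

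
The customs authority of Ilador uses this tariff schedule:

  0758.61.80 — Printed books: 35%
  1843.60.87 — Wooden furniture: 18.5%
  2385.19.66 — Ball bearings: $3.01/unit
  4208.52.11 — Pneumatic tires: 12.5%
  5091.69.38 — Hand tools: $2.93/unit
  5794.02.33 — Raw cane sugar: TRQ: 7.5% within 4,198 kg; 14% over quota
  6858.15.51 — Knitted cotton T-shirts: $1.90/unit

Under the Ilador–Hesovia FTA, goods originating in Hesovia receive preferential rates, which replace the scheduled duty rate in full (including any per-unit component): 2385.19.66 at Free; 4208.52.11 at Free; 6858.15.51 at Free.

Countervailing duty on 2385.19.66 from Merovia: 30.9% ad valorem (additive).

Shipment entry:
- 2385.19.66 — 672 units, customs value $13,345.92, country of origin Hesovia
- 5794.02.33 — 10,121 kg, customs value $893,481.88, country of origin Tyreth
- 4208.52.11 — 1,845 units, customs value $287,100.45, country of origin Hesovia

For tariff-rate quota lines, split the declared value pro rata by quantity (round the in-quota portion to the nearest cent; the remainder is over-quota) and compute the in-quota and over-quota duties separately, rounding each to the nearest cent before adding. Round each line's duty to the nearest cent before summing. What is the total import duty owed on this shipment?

Line 1 (2385.19.66, Hesovia, 672 units, $13,345.92):
Base rate for 2385.19.66 is $3.01/unit.
Origin Hesovia qualifies under the Ilador–Hesovia agreement and 2385.19.66 is covered: preferential rate Free applies instead.
The additional-duty order on 2385.19.66 targets Merovia, not Hesovia; it does not apply.
Duty = $13,345.92 × 0% = $0.00.
Line 2 (5794.02.33, Tyreth, 10,121 kg, $893,481.88):
Code 5794.02.33 is under a tariff-rate quota (threshold 4,198 kg). In-quota: 4,198 kg at 7.5%; over-quota: 5,923 kg at 14%.
Pro-rata value split: in-quota = $893,481.88 × 4,198/10,121 = $370,599.44; over-quota = $893,481.88 − $370,599.44 = $522,882.44.
In-quota duty = $370,599.44 × 7.5% = $27,794.96. Over-quota duty = $522,882.44 × 14% = $73,203.54.
Line duty = $27,794.96 + $73,203.54 = $100,998.50.
Line 3 (4208.52.11, Hesovia, 1,845 units, $287,100.45):
Base rate for 4208.52.11 is 12.5%.
Origin Hesovia qualifies under the Ilador–Hesovia agreement and 4208.52.11 is covered: preferential rate Free applies instead.
Duty = $287,100.45 × 0% = $0.00.
Total = $0.00 + $100,998.50 + $0.00 = $100,998.50.

$100,998.50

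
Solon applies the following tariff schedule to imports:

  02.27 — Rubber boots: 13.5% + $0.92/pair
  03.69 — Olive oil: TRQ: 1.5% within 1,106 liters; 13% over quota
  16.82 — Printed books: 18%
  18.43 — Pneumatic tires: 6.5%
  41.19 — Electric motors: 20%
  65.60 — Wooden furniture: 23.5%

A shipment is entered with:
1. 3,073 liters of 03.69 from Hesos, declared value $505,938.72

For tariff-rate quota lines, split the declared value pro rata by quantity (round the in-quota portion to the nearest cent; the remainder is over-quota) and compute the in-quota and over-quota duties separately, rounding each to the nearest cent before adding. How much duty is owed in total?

$44,831.47

Line 1 (03.69, Hesos, 3,073 liters, $505,938.72):
Code 03.69 is under a tariff-rate quota (threshold 1,106 liters). In-quota: 1,106 liters at 1.5%; over-quota: 1,967 liters at 13%.
Pro-rata value split: in-quota = $505,938.72 × 1,106/3,073 = $182,091.84; over-quota = $505,938.72 − $182,091.84 = $323,846.88.
In-quota duty = $182,091.84 × 1.5% = $2,731.38. Over-quota duty = $323,846.88 × 13% = $42,100.09.
Line duty = $2,731.38 + $42,100.09 = $44,831.47.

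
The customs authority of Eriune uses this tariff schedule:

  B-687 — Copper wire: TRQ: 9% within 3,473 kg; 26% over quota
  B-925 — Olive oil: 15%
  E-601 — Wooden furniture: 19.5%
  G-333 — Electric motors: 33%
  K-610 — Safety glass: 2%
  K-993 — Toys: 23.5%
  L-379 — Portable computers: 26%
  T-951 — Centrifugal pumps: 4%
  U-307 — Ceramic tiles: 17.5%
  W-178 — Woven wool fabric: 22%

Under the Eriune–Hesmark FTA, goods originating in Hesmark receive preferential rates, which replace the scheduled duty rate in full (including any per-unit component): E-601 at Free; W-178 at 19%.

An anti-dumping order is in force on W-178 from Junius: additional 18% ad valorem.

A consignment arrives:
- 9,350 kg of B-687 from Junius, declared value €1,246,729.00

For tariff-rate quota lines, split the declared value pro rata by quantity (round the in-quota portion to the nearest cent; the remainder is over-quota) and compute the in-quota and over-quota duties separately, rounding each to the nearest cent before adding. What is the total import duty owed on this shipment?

Line 1 (B-687, Junius, 9,350 kg, €1,246,729.00):
Code B-687 is under a tariff-rate quota (threshold 3,473 kg). In-quota: 3,473 kg at 9%; over-quota: 5,877 kg at 26%.
Pro-rata value split: in-quota = €1,246,729.00 × 3,473/9,350 = €463,089.82; over-quota = €1,246,729.00 − €463,089.82 = €783,639.18.
In-quota duty = €463,089.82 × 9% = €41,678.08. Over-quota duty = €783,639.18 × 26% = €203,746.19.
Line duty = €41,678.08 + €203,746.19 = €245,424.27.

€245,424.27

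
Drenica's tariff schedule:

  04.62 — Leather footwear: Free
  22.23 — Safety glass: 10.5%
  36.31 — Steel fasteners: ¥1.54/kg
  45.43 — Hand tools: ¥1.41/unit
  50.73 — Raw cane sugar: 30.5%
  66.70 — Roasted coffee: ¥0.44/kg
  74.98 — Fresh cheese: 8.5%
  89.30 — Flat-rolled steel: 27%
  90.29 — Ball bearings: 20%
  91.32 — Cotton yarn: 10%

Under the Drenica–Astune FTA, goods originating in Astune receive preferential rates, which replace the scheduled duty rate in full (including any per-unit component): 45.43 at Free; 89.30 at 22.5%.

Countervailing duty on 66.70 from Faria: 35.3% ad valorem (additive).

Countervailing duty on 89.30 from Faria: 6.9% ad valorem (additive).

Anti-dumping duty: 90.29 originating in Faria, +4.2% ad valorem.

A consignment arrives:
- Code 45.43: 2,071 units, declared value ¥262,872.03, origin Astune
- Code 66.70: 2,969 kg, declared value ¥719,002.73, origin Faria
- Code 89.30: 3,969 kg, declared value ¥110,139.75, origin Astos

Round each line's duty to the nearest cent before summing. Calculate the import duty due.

¥284,852.05

Line 1 (45.43, Astune, 2,071 units, ¥262,872.03):
Base rate for 45.43 is ¥1.41/unit.
Origin Astune qualifies under the Drenica–Astune agreement and 45.43 is covered: preferential rate Free applies instead.
Duty = ¥262,872.03 × 0% = ¥0.00.
Line 2 (66.70, Faria, 2,969 kg, ¥719,002.73):
Base rate for 66.70 is ¥0.44/kg.
Additional duty on 66.70 from Faria: +35.3% ad valorem. Applied ad valorem rate = 35.3%.
Duty = ¥719,002.73 × 35.3% + 2,969 × ¥0.44 = ¥255,114.32.
Line 3 (89.30, Astos, 3,969 kg, ¥110,139.75):
Base rate for 89.30 is 27%.
89.30 has an FTA preferential rate, but origin Astos is not Astune; base rate stands.
The additional-duty order on 89.30 targets Faria, not Astos; it does not apply.
Duty = ¥110,139.75 × 27% = ¥29,737.73.
Total = ¥0.00 + ¥255,114.32 + ¥29,737.73 = ¥284,852.05.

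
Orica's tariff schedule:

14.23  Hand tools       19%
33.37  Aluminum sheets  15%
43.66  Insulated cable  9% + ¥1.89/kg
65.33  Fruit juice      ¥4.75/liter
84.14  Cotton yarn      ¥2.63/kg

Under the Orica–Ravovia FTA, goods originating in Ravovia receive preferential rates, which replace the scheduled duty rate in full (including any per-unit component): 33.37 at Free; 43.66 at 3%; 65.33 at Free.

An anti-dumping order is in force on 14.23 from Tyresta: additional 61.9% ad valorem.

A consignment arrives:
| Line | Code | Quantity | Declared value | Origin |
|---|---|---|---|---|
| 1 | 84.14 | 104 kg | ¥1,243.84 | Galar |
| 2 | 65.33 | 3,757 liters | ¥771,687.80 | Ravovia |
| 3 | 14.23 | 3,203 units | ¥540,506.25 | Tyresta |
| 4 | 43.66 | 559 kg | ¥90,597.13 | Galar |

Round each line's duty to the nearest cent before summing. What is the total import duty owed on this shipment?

Line 1 (84.14, Galar, 104 kg, ¥1,243.84):
Base rate for 84.14 is ¥2.63/kg.
Duty = 104 × ¥2.63 = ¥273.52.
Line 2 (65.33, Ravovia, 3,757 liters, ¥771,687.80):
Base rate for 65.33 is ¥4.75/liter.
Origin Ravovia qualifies under the Orica–Ravovia agreement and 65.33 is covered: preferential rate Free applies instead.
Duty = ¥771,687.80 × 0% = ¥0.00.
Line 3 (14.23, Tyresta, 3,203 units, ¥540,506.25):
Base rate for 14.23 is 19%.
Additional duty on 14.23 from Tyresta: +61.9%. Applied ad valorem rate: 19% + 61.9% = 80.9%.
Duty = ¥540,506.25 × 80.9% = ¥437,269.56.
Line 4 (43.66, Galar, 559 kg, ¥90,597.13):
Base rate for 43.66 is 9% + ¥1.89/kg.
43.66 has an FTA preferential rate, but origin Galar is not Ravovia; base rate stands.
Duty = ¥90,597.13 × 9% + 559 × ¥1.89 = ¥9,210.25.
Total = ¥273.52 + ¥0.00 + ¥437,269.56 + ¥9,210.25 = ¥446,753.33.

¥446,753.33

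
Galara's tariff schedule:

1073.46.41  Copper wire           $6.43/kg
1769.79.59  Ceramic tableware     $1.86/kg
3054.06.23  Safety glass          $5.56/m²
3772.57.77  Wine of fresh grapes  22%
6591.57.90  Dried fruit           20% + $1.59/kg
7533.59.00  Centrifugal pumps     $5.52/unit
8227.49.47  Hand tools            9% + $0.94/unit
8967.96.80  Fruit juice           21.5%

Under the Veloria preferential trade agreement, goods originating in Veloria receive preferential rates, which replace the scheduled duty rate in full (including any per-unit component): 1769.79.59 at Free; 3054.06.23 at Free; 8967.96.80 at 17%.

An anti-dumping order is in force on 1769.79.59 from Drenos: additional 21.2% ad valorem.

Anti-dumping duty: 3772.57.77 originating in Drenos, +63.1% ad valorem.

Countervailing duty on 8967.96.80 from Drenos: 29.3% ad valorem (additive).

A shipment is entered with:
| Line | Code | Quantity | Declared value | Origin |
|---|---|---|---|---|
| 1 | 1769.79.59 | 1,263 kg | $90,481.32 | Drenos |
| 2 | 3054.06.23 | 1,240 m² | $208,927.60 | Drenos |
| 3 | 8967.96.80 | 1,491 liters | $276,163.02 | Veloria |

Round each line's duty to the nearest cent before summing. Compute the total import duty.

$75,373.33

Line 1 (1769.79.59, Drenos, 1,263 kg, $90,481.32):
Base rate for 1769.79.59 is $1.86/kg.
1769.79.59 has an FTA preferential rate, but origin Drenos is not Veloria; base rate stands.
Additional duty on 1769.79.59 from Drenos: +21.2% ad valorem. Applied ad valorem rate = 21.2%.
Duty = $90,481.32 × 21.2% + 1,263 × $1.86 = $21,531.22.
Line 2 (3054.06.23, Drenos, 1,240 m², $208,927.60):
Base rate for 3054.06.23 is $5.56/m².
3054.06.23 has an FTA preferential rate, but origin Drenos is not Veloria; base rate stands.
Duty = 1,240 × $5.56 = $6,894.40.
Line 3 (8967.96.80, Veloria, 1,491 liters, $276,163.02):
Base rate for 8967.96.80 is 21.5%.
Origin Veloria qualifies under the Galara–Veloria agreement and 8967.96.80 is covered: preferential rate 17% applies instead.
The additional-duty order on 8967.96.80 targets Drenos, not Veloria; it does not apply.
Duty = $276,163.02 × 17% = $46,947.71.
Total = $21,531.22 + $6,894.40 + $46,947.71 = $75,373.33.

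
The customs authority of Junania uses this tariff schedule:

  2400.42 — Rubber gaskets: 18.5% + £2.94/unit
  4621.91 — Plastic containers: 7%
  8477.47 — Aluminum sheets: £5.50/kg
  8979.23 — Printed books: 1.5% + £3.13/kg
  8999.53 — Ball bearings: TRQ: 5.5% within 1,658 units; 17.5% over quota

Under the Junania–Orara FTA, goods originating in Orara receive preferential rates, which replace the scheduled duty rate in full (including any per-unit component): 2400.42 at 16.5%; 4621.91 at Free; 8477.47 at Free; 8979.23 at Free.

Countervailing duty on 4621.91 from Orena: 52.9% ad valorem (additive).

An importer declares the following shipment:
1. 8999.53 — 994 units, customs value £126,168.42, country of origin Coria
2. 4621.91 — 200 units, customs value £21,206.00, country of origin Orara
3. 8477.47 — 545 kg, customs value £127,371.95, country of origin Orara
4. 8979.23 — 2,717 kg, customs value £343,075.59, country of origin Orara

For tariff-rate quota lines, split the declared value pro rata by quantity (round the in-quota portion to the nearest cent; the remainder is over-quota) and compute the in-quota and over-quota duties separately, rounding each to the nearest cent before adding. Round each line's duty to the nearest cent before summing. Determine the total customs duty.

£6,939.26

Line 1 (8999.53, Coria, 994 units, £126,168.42):
Code 8999.53 is under a tariff-rate quota (threshold 1,658 units). Quantity 994 units is within the quota, so the in-quota rate 5.5% applies to the full value.
Duty = £126,168.42 × 5.5% = £6,939.26.
Line 2 (4621.91, Orara, 200 units, £21,206.00):
Base rate for 4621.91 is 7%.
Origin Orara qualifies under the Junania–Orara agreement and 4621.91 is covered: preferential rate Free applies instead.
The additional-duty order on 4621.91 targets Orena, not Orara; it does not apply.
Duty = £21,206.00 × 0% = £0.00.
Line 3 (8477.47, Orara, 545 kg, £127,371.95):
Base rate for 8477.47 is £5.50/kg.
Origin Orara qualifies under the Junania–Orara agreement and 8477.47 is covered: preferential rate Free applies instead.
Duty = £127,371.95 × 0% = £0.00.
Line 4 (8979.23, Orara, 2,717 kg, £343,075.59):
Base rate for 8979.23 is 1.5% + £3.13/kg.
Origin Orara qualifies under the Junania–Orara agreement and 8979.23 is covered: preferential rate Free applies instead.
Duty = £343,075.59 × 0% = £0.00.
Total = £6,939.26 + £0.00 + £0.00 + £0.00 = £6,939.26.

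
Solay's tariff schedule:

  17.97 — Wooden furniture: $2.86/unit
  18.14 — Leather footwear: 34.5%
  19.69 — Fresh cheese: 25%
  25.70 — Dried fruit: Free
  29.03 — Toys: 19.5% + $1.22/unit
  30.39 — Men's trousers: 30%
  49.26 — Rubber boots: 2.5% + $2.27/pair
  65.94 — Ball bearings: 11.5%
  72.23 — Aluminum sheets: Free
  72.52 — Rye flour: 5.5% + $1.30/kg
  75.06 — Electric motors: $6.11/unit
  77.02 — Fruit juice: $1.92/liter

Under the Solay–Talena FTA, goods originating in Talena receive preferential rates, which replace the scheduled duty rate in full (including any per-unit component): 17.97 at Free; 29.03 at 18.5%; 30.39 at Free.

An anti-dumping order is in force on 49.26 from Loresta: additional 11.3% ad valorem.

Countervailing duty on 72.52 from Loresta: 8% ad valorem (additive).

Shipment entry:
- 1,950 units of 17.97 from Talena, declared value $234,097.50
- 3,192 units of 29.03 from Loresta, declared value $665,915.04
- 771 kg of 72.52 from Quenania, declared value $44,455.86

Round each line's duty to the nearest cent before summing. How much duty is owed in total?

Line 1 (17.97, Talena, 1,950 units, $234,097.50):
Base rate for 17.97 is $2.86/unit.
Origin Talena qualifies under the Solay–Talena agreement and 17.97 is covered: preferential rate Free applies instead.
Duty = $234,097.50 × 0% = $0.00.
Line 2 (29.03, Loresta, 3,192 units, $665,915.04):
Base rate for 29.03 is 19.5% + $1.22/unit.
29.03 has an FTA preferential rate, but origin Loresta is not Talena; base rate stands.
Duty = $665,915.04 × 19.5% + 3,192 × $1.22 = $133,747.67.
Line 3 (72.52, Quenania, 771 kg, $44,455.86):
Base rate for 72.52 is 5.5% + $1.30/kg.
The additional-duty order on 72.52 targets Loresta, not Quenania; it does not apply.
Duty = $44,455.86 × 5.5% + 771 × $1.30 = $3,447.37.
Total = $0.00 + $133,747.67 + $3,447.37 = $137,195.04.

$137,195.04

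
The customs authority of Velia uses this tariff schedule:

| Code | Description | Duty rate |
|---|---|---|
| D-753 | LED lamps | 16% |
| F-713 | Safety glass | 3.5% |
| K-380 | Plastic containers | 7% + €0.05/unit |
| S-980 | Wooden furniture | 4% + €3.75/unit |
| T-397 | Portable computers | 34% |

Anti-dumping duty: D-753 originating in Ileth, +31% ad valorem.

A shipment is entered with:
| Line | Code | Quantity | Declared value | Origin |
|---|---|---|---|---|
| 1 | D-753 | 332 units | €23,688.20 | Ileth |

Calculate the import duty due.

€11,133.45

Line 1 (D-753, Ileth, 332 units, €23,688.20):
Base rate for D-753 is 16%.
Additional duty on D-753 from Ileth: +31%. Applied ad valorem rate: 16% + 31% = 47%.
Duty = €23,688.20 × 47% = €11,133.45.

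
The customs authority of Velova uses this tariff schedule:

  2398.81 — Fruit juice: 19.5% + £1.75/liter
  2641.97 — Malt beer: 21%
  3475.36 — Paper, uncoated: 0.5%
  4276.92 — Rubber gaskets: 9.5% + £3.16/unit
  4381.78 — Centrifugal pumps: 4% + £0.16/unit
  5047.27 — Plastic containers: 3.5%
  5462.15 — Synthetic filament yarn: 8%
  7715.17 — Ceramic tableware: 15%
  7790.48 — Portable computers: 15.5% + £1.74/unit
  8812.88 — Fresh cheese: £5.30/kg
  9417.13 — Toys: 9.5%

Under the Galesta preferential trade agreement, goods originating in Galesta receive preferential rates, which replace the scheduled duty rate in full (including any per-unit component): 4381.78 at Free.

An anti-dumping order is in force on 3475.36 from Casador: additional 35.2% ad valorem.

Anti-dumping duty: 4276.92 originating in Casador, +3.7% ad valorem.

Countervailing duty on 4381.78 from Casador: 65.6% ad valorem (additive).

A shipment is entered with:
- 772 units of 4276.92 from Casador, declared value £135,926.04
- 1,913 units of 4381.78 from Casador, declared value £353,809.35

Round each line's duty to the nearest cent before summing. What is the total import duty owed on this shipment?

Line 1 (4276.92, Casador, 772 units, £135,926.04):
Base rate for 4276.92 is 9.5% + £3.16/unit.
Additional duty on 4276.92 from Casador: +3.7%. Applied ad valorem rate: 9.5% + 3.7% = 13.2%.
Duty = £135,926.04 × 13.2% + 772 × £3.16 = £20,381.76.
Line 2 (4381.78, Casador, 1,913 units, £353,809.35):
Base rate for 4381.78 is 4% + £0.16/unit.
4381.78 has an FTA preferential rate, but origin Casador is not Galesta; base rate stands.
Additional duty on 4381.78 from Casador: +65.6%. Applied ad valorem rate: 4% + 65.6% = 69.6%.
Duty = £353,809.35 × 69.6% + 1,913 × £0.16 = £246,557.39.
Total = £20,381.76 + £246,557.39 = £266,939.15.

£266,939.15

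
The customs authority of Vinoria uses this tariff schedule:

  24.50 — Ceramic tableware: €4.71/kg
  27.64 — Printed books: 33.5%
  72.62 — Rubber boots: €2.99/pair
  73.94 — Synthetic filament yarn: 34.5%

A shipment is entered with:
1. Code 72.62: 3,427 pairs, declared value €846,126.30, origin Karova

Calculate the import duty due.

Line 1 (72.62, Karova, 3,427 pairs, €846,126.30):
Base rate for 72.62 is €2.99/pair.
Duty = 3,427 × €2.99 = €10,246.73.

€10,246.73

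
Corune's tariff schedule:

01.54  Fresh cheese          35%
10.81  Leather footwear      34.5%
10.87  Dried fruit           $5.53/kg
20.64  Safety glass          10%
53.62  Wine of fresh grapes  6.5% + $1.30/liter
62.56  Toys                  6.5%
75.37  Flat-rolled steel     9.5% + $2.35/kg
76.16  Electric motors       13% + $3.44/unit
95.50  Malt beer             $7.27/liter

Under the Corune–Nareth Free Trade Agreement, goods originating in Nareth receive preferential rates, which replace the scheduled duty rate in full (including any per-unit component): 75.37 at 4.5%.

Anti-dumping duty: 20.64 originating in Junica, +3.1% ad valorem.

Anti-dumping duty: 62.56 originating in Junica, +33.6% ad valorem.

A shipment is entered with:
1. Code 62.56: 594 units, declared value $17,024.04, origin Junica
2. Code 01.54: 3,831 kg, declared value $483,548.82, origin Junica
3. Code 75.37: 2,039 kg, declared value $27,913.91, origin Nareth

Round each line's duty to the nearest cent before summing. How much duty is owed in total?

$177,324.86

Line 1 (62.56, Junica, 594 units, $17,024.04):
Base rate for 62.56 is 6.5%.
Additional duty on 62.56 from Junica: +33.6%. Applied ad valorem rate: 6.5% + 33.6% = 40.1%.
Duty = $17,024.04 × 40.1% = $6,826.64.
Line 2 (01.54, Junica, 3,831 kg, $483,548.82):
Base rate for 01.54 is 35%.
Duty = $483,548.82 × 35% = $169,242.09.
Line 3 (75.37, Nareth, 2,039 kg, $27,913.91):
Base rate for 75.37 is 9.5% + $2.35/kg.
Origin Nareth qualifies under the Corune–Nareth agreement and 75.37 is covered: preferential rate 4.5% applies instead.
Duty = $27,913.91 × 4.5% = $1,256.13.
Total = $6,826.64 + $169,242.09 + $1,256.13 = $177,324.86.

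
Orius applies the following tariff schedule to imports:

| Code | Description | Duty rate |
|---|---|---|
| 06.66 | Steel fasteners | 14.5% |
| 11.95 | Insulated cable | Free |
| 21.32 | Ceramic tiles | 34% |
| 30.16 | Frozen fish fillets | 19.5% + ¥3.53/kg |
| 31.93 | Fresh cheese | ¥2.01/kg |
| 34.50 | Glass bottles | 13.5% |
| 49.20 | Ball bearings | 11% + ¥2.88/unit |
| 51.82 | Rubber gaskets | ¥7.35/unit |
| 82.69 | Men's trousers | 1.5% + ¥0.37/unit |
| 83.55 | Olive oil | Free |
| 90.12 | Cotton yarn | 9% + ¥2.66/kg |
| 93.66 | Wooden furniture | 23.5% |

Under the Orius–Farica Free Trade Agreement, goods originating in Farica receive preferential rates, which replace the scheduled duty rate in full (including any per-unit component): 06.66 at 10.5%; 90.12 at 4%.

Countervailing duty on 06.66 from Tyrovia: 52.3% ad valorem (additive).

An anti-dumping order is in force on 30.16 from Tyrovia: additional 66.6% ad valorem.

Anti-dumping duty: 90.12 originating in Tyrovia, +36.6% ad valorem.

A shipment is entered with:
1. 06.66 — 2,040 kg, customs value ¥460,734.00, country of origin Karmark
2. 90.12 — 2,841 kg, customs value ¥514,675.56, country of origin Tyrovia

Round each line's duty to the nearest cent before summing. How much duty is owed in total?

¥309,055.55

Line 1 (06.66, Karmark, 2,040 kg, ¥460,734.00):
Base rate for 06.66 is 14.5%.
06.66 has an FTA preferential rate, but origin Karmark is not Farica; base rate stands.
The additional-duty order on 06.66 targets Tyrovia, not Karmark; it does not apply.
Duty = ¥460,734.00 × 14.5% = ¥66,806.43.
Line 2 (90.12, Tyrovia, 2,841 kg, ¥514,675.56):
Base rate for 90.12 is 9% + ¥2.66/kg.
90.12 has an FTA preferential rate, but origin Tyrovia is not Farica; base rate stands.
Additional duty on 90.12 from Tyrovia: +36.6%. Applied ad valorem rate: 9% + 36.6% = 45.6%.
Duty = ¥514,675.56 × 45.6% + 2,841 × ¥2.66 = ¥242,249.12.
Total = ¥66,806.43 + ¥242,249.12 = ¥309,055.55.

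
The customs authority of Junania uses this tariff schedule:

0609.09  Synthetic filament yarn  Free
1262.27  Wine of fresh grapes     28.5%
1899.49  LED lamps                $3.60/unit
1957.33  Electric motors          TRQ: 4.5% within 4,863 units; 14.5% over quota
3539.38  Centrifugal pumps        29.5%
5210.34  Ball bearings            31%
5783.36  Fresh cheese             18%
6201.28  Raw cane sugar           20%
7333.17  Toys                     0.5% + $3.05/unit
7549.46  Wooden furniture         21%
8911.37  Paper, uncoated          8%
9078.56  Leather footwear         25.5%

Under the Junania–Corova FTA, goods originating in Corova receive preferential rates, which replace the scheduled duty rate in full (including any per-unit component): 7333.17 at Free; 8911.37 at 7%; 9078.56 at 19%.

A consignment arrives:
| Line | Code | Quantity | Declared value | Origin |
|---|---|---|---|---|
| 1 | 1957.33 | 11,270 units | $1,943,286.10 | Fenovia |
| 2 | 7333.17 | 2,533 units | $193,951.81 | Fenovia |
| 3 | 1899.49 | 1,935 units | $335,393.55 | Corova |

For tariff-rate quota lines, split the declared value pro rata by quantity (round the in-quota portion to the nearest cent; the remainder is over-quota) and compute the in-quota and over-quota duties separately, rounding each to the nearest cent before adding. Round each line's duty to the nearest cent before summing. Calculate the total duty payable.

$213,585.19

Line 1 (1957.33, Fenovia, 11,270 units, $1,943,286.10):
Code 1957.33 is under a tariff-rate quota (threshold 4,863 units). In-quota: 4,863 units at 4.5%; over-quota: 6,407 units at 14.5%.
Pro-rata value split: in-quota = $1,943,286.10 × 4,863/11,270 = $838,527.09; over-quota = $1,943,286.10 − $838,527.09 = $1,104,759.01.
In-quota duty = $838,527.09 × 4.5% = $37,733.72. Over-quota duty = $1,104,759.01 × 14.5% = $160,190.06.
Line duty = $37,733.72 + $160,190.06 = $197,923.78.
Line 2 (7333.17, Fenovia, 2,533 units, $193,951.81):
Base rate for 7333.17 is 0.5% + $3.05/unit.
7333.17 has an FTA preferential rate, but origin Fenovia is not Corova; base rate stands.
Duty = $193,951.81 × 0.5% + 2,533 × $3.05 = $8,695.41.
Line 3 (1899.49, Corova, 1,935 units, $335,393.55):
Base rate for 1899.49 is $3.60/unit.
Origin Corova is the FTA partner but 1899.49 is not on the preference list; base rate stands.
Duty = 1,935 × $3.60 = $6,966.00.
Total = $197,923.78 + $8,695.41 + $6,966.00 = $213,585.19.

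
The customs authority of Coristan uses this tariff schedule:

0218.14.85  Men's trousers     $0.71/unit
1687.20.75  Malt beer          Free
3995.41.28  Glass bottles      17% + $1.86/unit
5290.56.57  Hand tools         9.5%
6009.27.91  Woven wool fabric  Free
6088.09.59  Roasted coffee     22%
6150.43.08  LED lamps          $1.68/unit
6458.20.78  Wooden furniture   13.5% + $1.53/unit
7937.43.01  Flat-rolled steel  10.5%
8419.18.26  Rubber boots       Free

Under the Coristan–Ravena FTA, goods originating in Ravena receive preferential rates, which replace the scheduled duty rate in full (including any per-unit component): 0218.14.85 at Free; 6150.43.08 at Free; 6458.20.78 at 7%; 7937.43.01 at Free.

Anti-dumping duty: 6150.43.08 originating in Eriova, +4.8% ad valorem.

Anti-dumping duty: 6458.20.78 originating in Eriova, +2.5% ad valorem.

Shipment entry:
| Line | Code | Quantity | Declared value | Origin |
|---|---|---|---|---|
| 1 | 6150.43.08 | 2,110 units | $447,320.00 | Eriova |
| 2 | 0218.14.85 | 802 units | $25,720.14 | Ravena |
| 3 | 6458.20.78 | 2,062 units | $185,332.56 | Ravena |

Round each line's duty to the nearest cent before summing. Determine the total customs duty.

Line 1 (6150.43.08, Eriova, 2,110 units, $447,320.00):
Base rate for 6150.43.08 is $1.68/unit.
6150.43.08 has an FTA preferential rate, but origin Eriova is not Ravena; base rate stands.
Additional duty on 6150.43.08 from Eriova: +4.8% ad valorem. Applied ad valorem rate = 4.8%.
Duty = $447,320.00 × 4.8% + 2,110 × $1.68 = $25,016.16.
Line 2 (0218.14.85, Ravena, 802 units, $25,720.14):
Base rate for 0218.14.85 is $0.71/unit.
Origin Ravena qualifies under the Coristan–Ravena agreement and 0218.14.85 is covered: preferential rate Free applies instead.
Duty = $25,720.14 × 0% = $0.00.
Line 3 (6458.20.78, Ravena, 2,062 units, $185,332.56):
Base rate for 6458.20.78 is 13.5% + $1.53/unit.
Origin Ravena qualifies under the Coristan–Ravena agreement and 6458.20.78 is covered: preferential rate 7% applies instead.
The additional-duty order on 6458.20.78 targets Eriova, not Ravena; it does not apply.
Duty = $185,332.56 × 7% = $12,973.28.
Total = $25,016.16 + $0.00 + $12,973.28 = $37,989.44.

$37,989.44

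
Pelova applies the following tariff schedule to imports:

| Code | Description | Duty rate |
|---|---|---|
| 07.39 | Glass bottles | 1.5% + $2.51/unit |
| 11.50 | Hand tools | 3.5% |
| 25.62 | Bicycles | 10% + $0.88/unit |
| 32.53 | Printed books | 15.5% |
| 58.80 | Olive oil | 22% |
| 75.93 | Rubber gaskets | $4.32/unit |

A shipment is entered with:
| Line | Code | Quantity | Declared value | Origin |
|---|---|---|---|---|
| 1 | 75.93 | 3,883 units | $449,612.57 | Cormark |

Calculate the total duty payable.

$16,774.56

Line 1 (75.93, Cormark, 3,883 units, $449,612.57):
Base rate for 75.93 is $4.32/unit.
Duty = 3,883 × $4.32 = $16,774.56.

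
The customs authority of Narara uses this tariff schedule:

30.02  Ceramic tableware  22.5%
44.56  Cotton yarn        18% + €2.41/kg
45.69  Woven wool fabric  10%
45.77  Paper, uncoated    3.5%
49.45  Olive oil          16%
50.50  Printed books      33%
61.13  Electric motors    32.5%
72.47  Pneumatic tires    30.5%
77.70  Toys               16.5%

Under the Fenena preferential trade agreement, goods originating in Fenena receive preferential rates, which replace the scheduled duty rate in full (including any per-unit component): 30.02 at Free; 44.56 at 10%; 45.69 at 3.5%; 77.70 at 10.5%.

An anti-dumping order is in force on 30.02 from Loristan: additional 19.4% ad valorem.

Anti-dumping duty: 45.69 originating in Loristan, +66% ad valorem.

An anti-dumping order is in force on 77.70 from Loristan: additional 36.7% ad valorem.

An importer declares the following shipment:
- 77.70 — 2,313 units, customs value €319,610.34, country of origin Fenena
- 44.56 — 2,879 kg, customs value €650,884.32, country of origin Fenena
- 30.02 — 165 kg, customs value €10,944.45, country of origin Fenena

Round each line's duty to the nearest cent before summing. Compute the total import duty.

€98,647.52

Line 1 (77.70, Fenena, 2,313 units, €319,610.34):
Base rate for 77.70 is 16.5%.
Origin Fenena qualifies under the Narara–Fenena agreement and 77.70 is covered: preferential rate 10.5% applies instead.
The additional-duty order on 77.70 targets Loristan, not Fenena; it does not apply.
Duty = €319,610.34 × 10.5% = €33,559.09.
Line 2 (44.56, Fenena, 2,879 kg, €650,884.32):
Base rate for 44.56 is 18% + €2.41/kg.
Origin Fenena qualifies under the Narara–Fenena agreement and 44.56 is covered: preferential rate 10% applies instead.
Duty = €650,884.32 × 10% = €65,088.43.
Line 3 (30.02, Fenena, 165 kg, €10,944.45):
Base rate for 30.02 is 22.5%.
Origin Fenena qualifies under the Narara–Fenena agreement and 30.02 is covered: preferential rate Free applies instead.
The additional-duty order on 30.02 targets Loristan, not Fenena; it does not apply.
Duty = €10,944.45 × 0% = €0.00.
Total = €33,559.09 + €65,088.43 + €0.00 = €98,647.52.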